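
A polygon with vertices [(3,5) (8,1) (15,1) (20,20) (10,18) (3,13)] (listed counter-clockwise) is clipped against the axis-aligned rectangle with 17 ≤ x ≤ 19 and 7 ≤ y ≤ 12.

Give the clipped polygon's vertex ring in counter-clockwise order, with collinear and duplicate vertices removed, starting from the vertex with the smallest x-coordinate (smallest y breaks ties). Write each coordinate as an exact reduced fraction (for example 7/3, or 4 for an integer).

Clipped polygon: [(17,43/5) (340/19,12) (17,12)]

1. After x ≥ 17: [(17,43/5) (20,20) (17,97/5)]
2. After x ≤ 19: [(17,43/5) (19,81/5) (19,99/5) (17,97/5)]
3. After y ≥ 7: [(17,43/5) (19,81/5) (19,99/5) (17,97/5)]
4. After y ≤ 12: [(17,12) (17,43/5) (340/19,12)]
5. Canonical ring: [(17,43/5) (340/19,12) (17,12)]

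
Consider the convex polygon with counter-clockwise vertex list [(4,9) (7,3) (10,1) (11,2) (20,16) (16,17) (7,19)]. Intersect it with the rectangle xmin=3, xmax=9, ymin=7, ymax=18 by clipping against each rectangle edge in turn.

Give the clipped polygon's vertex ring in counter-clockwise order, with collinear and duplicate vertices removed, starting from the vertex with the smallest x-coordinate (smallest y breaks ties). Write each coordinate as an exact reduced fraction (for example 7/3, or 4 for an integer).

1. After x ≥ 3: [(4,9) (7,3) (10,1) (11,2) (20,16) (16,17) (7,19)]
2. After x ≤ 9: [(4,9) (7,3) (9,5/3) (9,167/9) (7,19)]
3. After y ≥ 7: [(4,9) (5,7) (9,7) (9,167/9) (7,19)]
4. After y ≤ 18: [(67/10,18) (4,9) (5,7) (9,7) (9,18)]
5. Canonical ring: [(4,9) (5,7) (9,7) (9,18) (67/10,18)]

Clipped polygon: [(4,9) (5,7) (9,7) (9,18) (67/10,18)]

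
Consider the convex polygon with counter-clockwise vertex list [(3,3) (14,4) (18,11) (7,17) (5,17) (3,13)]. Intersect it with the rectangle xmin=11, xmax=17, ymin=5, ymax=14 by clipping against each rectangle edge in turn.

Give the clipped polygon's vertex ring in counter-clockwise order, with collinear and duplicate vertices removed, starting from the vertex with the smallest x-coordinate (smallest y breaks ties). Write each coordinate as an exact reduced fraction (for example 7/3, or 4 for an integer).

Clipped polygon: [(11,5) (102/7,5) (17,37/4) (17,127/11) (25/2,14) (11,14)]

1. After x ≥ 11: [(11,41/11) (14,4) (18,11) (11,163/11)]
2. After x ≤ 17: [(11,41/11) (14,4) (17,37/4) (17,127/11) (11,163/11)]
3. After y ≥ 5: [(11,5) (102/7,5) (17,37/4) (17,127/11) (11,163/11)]
4. After y ≤ 14: [(11,14) (11,5) (102/7,5) (17,37/4) (17,127/11) (25/2,14)]
5. Canonical ring: [(11,5) (102/7,5) (17,37/4) (17,127/11) (25/2,14) (11,14)]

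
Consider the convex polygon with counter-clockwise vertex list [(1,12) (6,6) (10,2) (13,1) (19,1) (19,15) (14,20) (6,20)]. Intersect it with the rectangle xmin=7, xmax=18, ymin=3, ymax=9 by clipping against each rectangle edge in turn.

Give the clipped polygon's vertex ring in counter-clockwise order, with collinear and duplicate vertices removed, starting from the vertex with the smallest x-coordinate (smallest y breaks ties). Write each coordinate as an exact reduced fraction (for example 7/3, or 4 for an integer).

1. After x ≥ 7: [(7,5) (10,2) (13,1) (19,1) (19,15) (14,20) (7,20)]
2. After x ≤ 18: [(7,5) (10,2) (13,1) (18,1) (18,16) (14,20) (7,20)]
3. After y ≥ 3: [(7,5) (9,3) (18,3) (18,16) (14,20) (7,20)]
4. After y ≤ 9: [(7,9) (7,5) (9,3) (18,3) (18,9)]
5. Canonical ring: [(7,5) (9,3) (18,3) (18,9) (7,9)]

Clipped polygon: [(7,5) (9,3) (18,3) (18,9) (7,9)]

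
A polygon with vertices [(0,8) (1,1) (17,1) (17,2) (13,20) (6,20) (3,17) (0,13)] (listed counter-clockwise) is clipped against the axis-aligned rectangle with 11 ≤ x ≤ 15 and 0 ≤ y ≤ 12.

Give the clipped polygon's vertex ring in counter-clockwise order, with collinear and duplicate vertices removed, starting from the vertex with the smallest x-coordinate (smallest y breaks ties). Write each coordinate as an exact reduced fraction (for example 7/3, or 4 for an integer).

1. After x ≥ 11: [(11,1) (17,1) (17,2) (13,20) (11,20)]
2. After x ≤ 15: [(11,1) (15,1) (15,11) (13,20) (11,20)]
3. After y ≥ 0: [(11,1) (15,1) (15,11) (13,20) (11,20)]
4. After y ≤ 12: [(11,12) (11,1) (15,1) (15,11) (133/9,12)]
5. Canonical ring: [(11,1) (15,1) (15,11) (133/9,12) (11,12)]

Clipped polygon: [(11,1) (15,1) (15,11) (133/9,12) (11,12)]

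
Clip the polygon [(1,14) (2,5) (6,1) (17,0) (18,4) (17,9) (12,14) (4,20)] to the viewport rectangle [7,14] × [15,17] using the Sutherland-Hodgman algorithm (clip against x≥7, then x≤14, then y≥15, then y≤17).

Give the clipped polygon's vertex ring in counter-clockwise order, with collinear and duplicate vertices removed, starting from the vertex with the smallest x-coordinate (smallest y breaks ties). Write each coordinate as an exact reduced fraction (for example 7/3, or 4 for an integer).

Clipped polygon: [(7,15) (32/3,15) (8,17) (7,17)]

1. After x ≥ 7: [(7,10/11) (17,0) (18,4) (17,9) (12,14) (7,71/4)]
2. After x ≤ 14: [(7,10/11) (14,3/11) (14,12) (12,14) (7,71/4)]
3. After y ≥ 15: [(7,15) (32/3,15) (7,71/4)]
4. After y ≤ 17: [(7,17) (7,15) (32/3,15) (8,17)]
5. Canonical ring: [(7,15) (32/3,15) (8,17) (7,17)]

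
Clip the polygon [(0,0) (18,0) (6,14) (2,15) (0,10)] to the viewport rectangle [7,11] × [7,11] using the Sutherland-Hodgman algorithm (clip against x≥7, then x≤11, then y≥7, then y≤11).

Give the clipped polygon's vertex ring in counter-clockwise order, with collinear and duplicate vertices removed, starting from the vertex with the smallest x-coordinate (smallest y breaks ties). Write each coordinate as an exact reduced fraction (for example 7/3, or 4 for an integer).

Clipped polygon: [(7,7) (11,7) (11,49/6) (60/7,11) (7,11)]

1. After x ≥ 7: [(7,0) (18,0) (7,77/6)]
2. After x ≤ 11: [(7,0) (11,0) (11,49/6) (7,77/6)]
3. After y ≥ 7: [(7,7) (11,7) (11,49/6) (7,77/6)]
4. After y ≤ 11: [(7,11) (7,7) (11,7) (11,49/6) (60/7,11)]
5. Canonical ring: [(7,7) (11,7) (11,49/6) (60/7,11) (7,11)]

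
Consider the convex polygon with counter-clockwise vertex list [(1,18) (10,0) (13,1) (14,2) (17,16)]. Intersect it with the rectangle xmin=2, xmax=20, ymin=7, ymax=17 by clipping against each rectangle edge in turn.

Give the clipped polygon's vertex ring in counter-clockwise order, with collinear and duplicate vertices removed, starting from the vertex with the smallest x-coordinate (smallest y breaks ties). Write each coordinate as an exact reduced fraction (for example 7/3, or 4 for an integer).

Clipped polygon: [(2,16) (13/2,7) (211/14,7) (17,16) (9,17) (2,17)]

1. After x ≥ 2: [(2,143/8) (2,16) (10,0) (13,1) (14,2) (17,16)]
2. After x ≤ 20: [(2,143/8) (2,16) (10,0) (13,1) (14,2) (17,16)]
3. After y ≥ 7: [(2,143/8) (2,16) (13/2,7) (211/14,7) (17,16)]
4. After y ≤ 17: [(9,17) (2,17) (2,16) (13/2,7) (211/14,7) (17,16)]
5. Canonical ring: [(2,16) (13/2,7) (211/14,7) (17,16) (9,17) (2,17)]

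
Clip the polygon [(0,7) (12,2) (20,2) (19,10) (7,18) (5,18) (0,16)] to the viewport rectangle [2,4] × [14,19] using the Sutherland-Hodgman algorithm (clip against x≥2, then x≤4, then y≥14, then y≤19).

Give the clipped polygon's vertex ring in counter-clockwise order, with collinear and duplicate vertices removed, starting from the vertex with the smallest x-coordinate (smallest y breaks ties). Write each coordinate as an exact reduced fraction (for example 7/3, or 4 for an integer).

Clipped polygon: [(2,14) (4,14) (4,88/5) (2,84/5)]

1. After x ≥ 2: [(2,37/6) (12,2) (20,2) (19,10) (7,18) (5,18) (2,84/5)]
2. After x ≤ 4: [(2,37/6) (4,16/3) (4,88/5) (2,84/5)]
3. After y ≥ 14: [(2,14) (4,14) (4,88/5) (2,84/5)]
4. After y ≤ 19: [(2,14) (4,14) (4,88/5) (2,84/5)]
5. Canonical ring: [(2,14) (4,14) (4,88/5) (2,84/5)]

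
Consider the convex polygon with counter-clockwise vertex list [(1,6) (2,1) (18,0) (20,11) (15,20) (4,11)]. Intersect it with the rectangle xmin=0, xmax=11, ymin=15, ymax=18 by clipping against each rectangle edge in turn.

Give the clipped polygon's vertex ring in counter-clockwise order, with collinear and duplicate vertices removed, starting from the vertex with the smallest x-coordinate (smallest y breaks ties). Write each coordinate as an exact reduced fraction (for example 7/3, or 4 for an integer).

1. After x ≥ 0: [(1,6) (2,1) (18,0) (20,11) (15,20) (4,11)]
2. After x ≤ 11: [(1,6) (2,1) (11,7/16) (11,184/11) (4,11)]
3. After y ≥ 15: [(11,15) (11,184/11) (80/9,15)]
4. After y ≤ 18: [(11,15) (11,184/11) (80/9,15)]
5. Canonical ring: [(80/9,15) (11,15) (11,184/11)]

Clipped polygon: [(80/9,15) (11,15) (11,184/11)]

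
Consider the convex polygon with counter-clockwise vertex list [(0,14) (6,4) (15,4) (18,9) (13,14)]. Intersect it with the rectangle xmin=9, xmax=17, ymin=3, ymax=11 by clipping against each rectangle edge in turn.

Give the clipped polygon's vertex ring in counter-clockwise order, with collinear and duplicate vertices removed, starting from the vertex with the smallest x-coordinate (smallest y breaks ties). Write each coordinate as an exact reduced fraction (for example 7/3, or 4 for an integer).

1. After x ≥ 9: [(9,14) (9,4) (15,4) (18,9) (13,14)]
2. After x ≤ 17: [(9,14) (9,4) (15,4) (17,22/3) (17,10) (13,14)]
3. After y ≥ 3: [(9,14) (9,4) (15,4) (17,22/3) (17,10) (13,14)]
4. After y ≤ 11: [(9,11) (9,4) (15,4) (17,22/3) (17,10) (16,11)]
5. Canonical ring: [(9,4) (15,4) (17,22/3) (17,10) (16,11) (9,11)]

Clipped polygon: [(9,4) (15,4) (17,22/3) (17,10) (16,11) (9,11)]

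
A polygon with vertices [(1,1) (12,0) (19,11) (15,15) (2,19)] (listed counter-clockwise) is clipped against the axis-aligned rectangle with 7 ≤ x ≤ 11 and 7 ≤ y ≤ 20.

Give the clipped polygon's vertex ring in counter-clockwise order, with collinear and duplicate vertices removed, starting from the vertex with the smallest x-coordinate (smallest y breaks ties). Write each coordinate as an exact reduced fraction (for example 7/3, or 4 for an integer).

Clipped polygon: [(7,7) (11,7) (11,211/13) (7,227/13)]

1. After x ≥ 7: [(7,5/11) (12,0) (19,11) (15,15) (7,227/13)]
2. After x ≤ 11: [(7,5/11) (11,1/11) (11,211/13) (7,227/13)]
3. After y ≥ 7: [(7,7) (11,7) (11,211/13) (7,227/13)]
4. After y ≤ 20: [(7,7) (11,7) (11,211/13) (7,227/13)]
5. Canonical ring: [(7,7) (11,7) (11,211/13) (7,227/13)]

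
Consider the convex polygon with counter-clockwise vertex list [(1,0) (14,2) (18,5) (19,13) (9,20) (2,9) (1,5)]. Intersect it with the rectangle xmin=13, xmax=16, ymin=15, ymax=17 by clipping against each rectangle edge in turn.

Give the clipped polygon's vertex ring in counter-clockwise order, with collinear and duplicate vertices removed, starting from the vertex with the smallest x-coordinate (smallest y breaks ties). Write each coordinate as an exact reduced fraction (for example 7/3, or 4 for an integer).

Clipped polygon: [(13,15) (16,15) (16,151/10) (93/7,17) (13,17)]

1. After x ≥ 13: [(13,24/13) (14,2) (18,5) (19,13) (13,86/5)]
2. After x ≤ 16: [(13,24/13) (14,2) (16,7/2) (16,151/10) (13,86/5)]
3. After y ≥ 15: [(13,15) (16,15) (16,151/10) (13,86/5)]
4. After y ≤ 17: [(13,17) (13,15) (16,15) (16,151/10) (93/7,17)]
5. Canonical ring: [(13,15) (16,15) (16,151/10) (93/7,17) (13,17)]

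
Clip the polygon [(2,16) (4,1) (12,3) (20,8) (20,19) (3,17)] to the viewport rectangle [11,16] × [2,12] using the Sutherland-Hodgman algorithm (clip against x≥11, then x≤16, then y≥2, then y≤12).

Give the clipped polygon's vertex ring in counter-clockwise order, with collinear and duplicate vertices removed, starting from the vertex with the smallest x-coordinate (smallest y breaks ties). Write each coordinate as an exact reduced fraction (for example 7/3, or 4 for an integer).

Clipped polygon: [(11,11/4) (12,3) (16,11/2) (16,12) (11,12)]

1. After x ≥ 11: [(11,11/4) (12,3) (20,8) (20,19) (11,305/17)]
2. After x ≤ 16: [(11,11/4) (12,3) (16,11/2) (16,315/17) (11,305/17)]
3. After y ≥ 2: [(11,11/4) (12,3) (16,11/2) (16,315/17) (11,305/17)]
4. After y ≤ 12: [(11,12) (11,11/4) (12,3) (16,11/2) (16,12)]
5. Canonical ring: [(11,11/4) (12,3) (16,11/2) (16,12) (11,12)]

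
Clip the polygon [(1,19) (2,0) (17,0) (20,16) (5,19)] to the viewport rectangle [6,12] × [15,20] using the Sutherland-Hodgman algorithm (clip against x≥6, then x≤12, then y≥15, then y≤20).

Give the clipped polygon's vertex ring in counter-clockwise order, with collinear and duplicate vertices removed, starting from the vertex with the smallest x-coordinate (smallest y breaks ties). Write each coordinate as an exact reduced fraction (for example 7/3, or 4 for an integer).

Clipped polygon: [(6,15) (12,15) (12,88/5) (6,94/5)]

1. After x ≥ 6: [(6,0) (17,0) (20,16) (6,94/5)]
2. After x ≤ 12: [(6,0) (12,0) (12,88/5) (6,94/5)]
3. After y ≥ 15: [(6,15) (12,15) (12,88/5) (6,94/5)]
4. After y ≤ 20: [(6,15) (12,15) (12,88/5) (6,94/5)]
5. Canonical ring: [(6,15) (12,15) (12,88/5) (6,94/5)]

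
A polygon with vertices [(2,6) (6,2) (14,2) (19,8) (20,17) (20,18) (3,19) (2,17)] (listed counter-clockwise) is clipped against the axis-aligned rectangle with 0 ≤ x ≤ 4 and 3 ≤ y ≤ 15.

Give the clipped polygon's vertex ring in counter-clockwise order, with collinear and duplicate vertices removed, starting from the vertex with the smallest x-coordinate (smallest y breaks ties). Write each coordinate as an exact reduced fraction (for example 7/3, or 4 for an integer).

1. After x ≥ 0: [(2,6) (6,2) (14,2) (19,8) (20,17) (20,18) (3,19) (2,17)]
2. After x ≤ 4: [(2,6) (4,4) (4,322/17) (3,19) (2,17)]
3. After y ≥ 3: [(2,6) (4,4) (4,322/17) (3,19) (2,17)]
4. After y ≤ 15: [(2,15) (2,6) (4,4) (4,15)]
5. Canonical ring: [(2,6) (4,4) (4,15) (2,15)]

Clipped polygon: [(2,6) (4,4) (4,15) (2,15)]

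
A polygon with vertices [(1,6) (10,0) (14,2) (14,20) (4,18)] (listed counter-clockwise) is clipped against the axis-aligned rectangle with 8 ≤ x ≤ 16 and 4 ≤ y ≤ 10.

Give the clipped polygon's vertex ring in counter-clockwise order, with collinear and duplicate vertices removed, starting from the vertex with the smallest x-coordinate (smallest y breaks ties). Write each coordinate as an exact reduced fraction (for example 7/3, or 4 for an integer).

Clipped polygon: [(8,4) (14,4) (14,10) (8,10)]

1. After x ≥ 8: [(8,4/3) (10,0) (14,2) (14,20) (8,94/5)]
2. After x ≤ 16: [(8,4/3) (10,0) (14,2) (14,20) (8,94/5)]
3. After y ≥ 4: [(8,4) (14,4) (14,20) (8,94/5)]
4. After y ≤ 10: [(8,10) (8,4) (14,4) (14,10)]
5. Canonical ring: [(8,4) (14,4) (14,10) (8,10)]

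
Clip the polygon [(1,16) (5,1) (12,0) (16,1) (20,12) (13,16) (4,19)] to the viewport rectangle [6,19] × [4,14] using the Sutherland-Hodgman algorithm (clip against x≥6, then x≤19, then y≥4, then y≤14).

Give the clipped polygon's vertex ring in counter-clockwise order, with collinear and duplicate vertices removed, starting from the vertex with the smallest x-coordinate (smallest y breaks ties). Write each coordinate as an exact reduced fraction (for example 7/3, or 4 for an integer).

1. After x ≥ 6: [(6,6/7) (12,0) (16,1) (20,12) (13,16) (6,55/3)]
2. After x ≤ 19: [(6,6/7) (12,0) (16,1) (19,37/4) (19,88/7) (13,16) (6,55/3)]
3. After y ≥ 4: [(6,4) (188/11,4) (19,37/4) (19,88/7) (13,16) (6,55/3)]
4. After y ≤ 14: [(6,14) (6,4) (188/11,4) (19,37/4) (19,88/7) (33/2,14)]
5. Canonical ring: [(6,4) (188/11,4) (19,37/4) (19,88/7) (33/2,14) (6,14)]

Clipped polygon: [(6,4) (188/11,4) (19,37/4) (19,88/7) (33/2,14) (6,14)]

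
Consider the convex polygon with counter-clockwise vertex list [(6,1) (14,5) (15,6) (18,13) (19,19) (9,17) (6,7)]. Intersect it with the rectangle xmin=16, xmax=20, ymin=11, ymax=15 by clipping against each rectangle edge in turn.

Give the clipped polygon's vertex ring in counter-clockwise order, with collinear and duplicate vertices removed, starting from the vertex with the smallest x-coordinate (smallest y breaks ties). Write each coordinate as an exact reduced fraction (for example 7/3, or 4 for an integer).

Clipped polygon: [(16,11) (120/7,11) (18,13) (55/3,15) (16,15)]

1. After x ≥ 16: [(16,25/3) (18,13) (19,19) (16,92/5)]
2. After x ≤ 20: [(16,25/3) (18,13) (19,19) (16,92/5)]
3. After y ≥ 11: [(16,11) (120/7,11) (18,13) (19,19) (16,92/5)]
4. After y ≤ 15: [(16,15) (16,11) (120/7,11) (18,13) (55/3,15)]
5. Canonical ring: [(16,11) (120/7,11) (18,13) (55/3,15) (16,15)]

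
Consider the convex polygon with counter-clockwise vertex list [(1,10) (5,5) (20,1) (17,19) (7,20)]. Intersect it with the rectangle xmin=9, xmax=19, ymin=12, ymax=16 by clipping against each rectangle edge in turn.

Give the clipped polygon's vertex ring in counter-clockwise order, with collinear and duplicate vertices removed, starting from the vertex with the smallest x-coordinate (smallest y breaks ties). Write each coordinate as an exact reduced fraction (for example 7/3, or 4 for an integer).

Clipped polygon: [(9,12) (109/6,12) (35/2,16) (9,16)]

1. After x ≥ 9: [(9,59/15) (20,1) (17,19) (9,99/5)]
2. After x ≤ 19: [(9,59/15) (19,19/15) (19,7) (17,19) (9,99/5)]
3. After y ≥ 12: [(9,12) (109/6,12) (17,19) (9,99/5)]
4. After y ≤ 16: [(9,16) (9,12) (109/6,12) (35/2,16)]
5. Canonical ring: [(9,12) (109/6,12) (35/2,16) (9,16)]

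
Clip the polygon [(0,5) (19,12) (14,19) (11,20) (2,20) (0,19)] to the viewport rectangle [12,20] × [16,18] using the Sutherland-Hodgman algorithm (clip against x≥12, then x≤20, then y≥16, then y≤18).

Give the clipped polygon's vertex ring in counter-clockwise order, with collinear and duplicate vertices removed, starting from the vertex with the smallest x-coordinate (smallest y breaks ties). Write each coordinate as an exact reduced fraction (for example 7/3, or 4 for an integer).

Clipped polygon: [(12,16) (113/7,16) (103/7,18) (12,18)]

1. After x ≥ 12: [(12,179/19) (19,12) (14,19) (12,59/3)]
2. After x ≤ 20: [(12,179/19) (19,12) (14,19) (12,59/3)]
3. After y ≥ 16: [(12,16) (113/7,16) (14,19) (12,59/3)]
4. After y ≤ 18: [(12,18) (12,16) (113/7,16) (103/7,18)]
5. Canonical ring: [(12,16) (113/7,16) (103/7,18) (12,18)]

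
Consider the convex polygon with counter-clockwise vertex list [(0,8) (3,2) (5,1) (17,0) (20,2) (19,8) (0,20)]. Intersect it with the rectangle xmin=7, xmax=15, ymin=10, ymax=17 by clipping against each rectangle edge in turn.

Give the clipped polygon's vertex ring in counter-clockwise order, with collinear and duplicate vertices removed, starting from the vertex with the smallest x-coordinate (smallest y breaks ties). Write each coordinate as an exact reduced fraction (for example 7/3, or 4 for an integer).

Clipped polygon: [(7,10) (15,10) (15,200/19) (7,296/19)]

1. After x ≥ 7: [(7,5/6) (17,0) (20,2) (19,8) (7,296/19)]
2. After x ≤ 15: [(7,5/6) (15,1/6) (15,200/19) (7,296/19)]
3. After y ≥ 10: [(7,10) (15,10) (15,200/19) (7,296/19)]
4. After y ≤ 17: [(7,10) (15,10) (15,200/19) (7,296/19)]
5. Canonical ring: [(7,10) (15,10) (15,200/19) (7,296/19)]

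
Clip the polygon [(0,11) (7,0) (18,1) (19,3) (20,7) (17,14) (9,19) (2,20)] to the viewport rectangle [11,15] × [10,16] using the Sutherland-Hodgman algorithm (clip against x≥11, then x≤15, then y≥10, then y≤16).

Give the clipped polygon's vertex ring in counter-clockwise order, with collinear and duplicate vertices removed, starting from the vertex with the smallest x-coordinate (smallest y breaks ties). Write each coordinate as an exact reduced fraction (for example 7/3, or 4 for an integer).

Clipped polygon: [(11,10) (15,10) (15,61/4) (69/5,16) (11,16)]

1. After x ≥ 11: [(11,4/11) (18,1) (19,3) (20,7) (17,14) (11,71/4)]
2. After x ≤ 15: [(11,4/11) (15,8/11) (15,61/4) (11,71/4)]
3. After y ≥ 10: [(11,10) (15,10) (15,61/4) (11,71/4)]
4. After y ≤ 16: [(11,16) (11,10) (15,10) (15,61/4) (69/5,16)]
5. Canonical ring: [(11,10) (15,10) (15,61/4) (69/5,16) (11,16)]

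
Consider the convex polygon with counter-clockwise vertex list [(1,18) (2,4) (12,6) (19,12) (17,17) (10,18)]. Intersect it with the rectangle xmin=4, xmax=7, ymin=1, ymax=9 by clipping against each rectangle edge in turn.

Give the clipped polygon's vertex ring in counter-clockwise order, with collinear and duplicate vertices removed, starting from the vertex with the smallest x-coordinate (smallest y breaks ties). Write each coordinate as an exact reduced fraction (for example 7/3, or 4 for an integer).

Clipped polygon: [(4,22/5) (7,5) (7,9) (4,9)]

1. After x ≥ 4: [(4,18) (4,22/5) (12,6) (19,12) (17,17) (10,18)]
2. After x ≤ 7: [(7,18) (4,18) (4,22/5) (7,5)]
3. After y ≥ 1: [(7,18) (4,18) (4,22/5) (7,5)]
4. After y ≤ 9: [(7,9) (4,9) (4,22/5) (7,5)]
5. Canonical ring: [(4,22/5) (7,5) (7,9) (4,9)]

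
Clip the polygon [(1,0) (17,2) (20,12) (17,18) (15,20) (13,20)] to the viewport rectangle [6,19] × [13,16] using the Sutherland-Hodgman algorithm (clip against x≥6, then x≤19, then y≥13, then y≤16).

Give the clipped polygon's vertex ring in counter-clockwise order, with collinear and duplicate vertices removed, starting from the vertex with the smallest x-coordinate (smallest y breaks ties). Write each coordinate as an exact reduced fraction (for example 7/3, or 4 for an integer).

1. After x ≥ 6: [(6,25/3) (6,5/8) (17,2) (20,12) (17,18) (15,20) (13,20)]
2. After x ≤ 19: [(6,25/3) (6,5/8) (17,2) (19,26/3) (19,14) (17,18) (15,20) (13,20)]
3. After y ≥ 13: [(44/5,13) (19,13) (19,14) (17,18) (15,20) (13,20)]
4. After y ≤ 16: [(53/5,16) (44/5,13) (19,13) (19,14) (18,16)]
5. Canonical ring: [(44/5,13) (19,13) (19,14) (18,16) (53/5,16)]

Clipped polygon: [(44/5,13) (19,13) (19,14) (18,16) (53/5,16)]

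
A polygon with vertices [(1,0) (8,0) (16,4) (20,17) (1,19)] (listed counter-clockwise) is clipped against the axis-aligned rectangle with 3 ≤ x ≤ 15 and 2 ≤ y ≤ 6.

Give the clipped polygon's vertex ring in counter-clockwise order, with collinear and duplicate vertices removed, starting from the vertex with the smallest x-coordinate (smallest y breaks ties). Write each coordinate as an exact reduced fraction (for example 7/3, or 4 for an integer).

1. After x ≥ 3: [(3,0) (8,0) (16,4) (20,17) (3,357/19)]
2. After x ≤ 15: [(3,0) (8,0) (15,7/2) (15,333/19) (3,357/19)]
3. After y ≥ 2: [(3,2) (12,2) (15,7/2) (15,333/19) (3,357/19)]
4. After y ≤ 6: [(3,6) (3,2) (12,2) (15,7/2) (15,6)]
5. Canonical ring: [(3,2) (12,2) (15,7/2) (15,6) (3,6)]

Clipped polygon: [(3,2) (12,2) (15,7/2) (15,6) (3,6)]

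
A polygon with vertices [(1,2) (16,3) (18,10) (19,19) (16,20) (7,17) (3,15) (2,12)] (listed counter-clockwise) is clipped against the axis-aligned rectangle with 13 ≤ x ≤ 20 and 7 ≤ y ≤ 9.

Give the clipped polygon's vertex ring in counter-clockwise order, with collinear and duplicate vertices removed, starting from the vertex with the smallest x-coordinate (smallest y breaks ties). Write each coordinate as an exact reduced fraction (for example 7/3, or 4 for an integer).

1. After x ≥ 13: [(13,14/5) (16,3) (18,10) (19,19) (16,20) (13,19)]
2. After x ≤ 20: [(13,14/5) (16,3) (18,10) (19,19) (16,20) (13,19)]
3. After y ≥ 7: [(13,7) (120/7,7) (18,10) (19,19) (16,20) (13,19)]
4. After y ≤ 9: [(13,9) (13,7) (120/7,7) (124/7,9)]
5. Canonical ring: [(13,7) (120/7,7) (124/7,9) (13,9)]

Clipped polygon: [(13,7) (120/7,7) (124/7,9) (13,9)]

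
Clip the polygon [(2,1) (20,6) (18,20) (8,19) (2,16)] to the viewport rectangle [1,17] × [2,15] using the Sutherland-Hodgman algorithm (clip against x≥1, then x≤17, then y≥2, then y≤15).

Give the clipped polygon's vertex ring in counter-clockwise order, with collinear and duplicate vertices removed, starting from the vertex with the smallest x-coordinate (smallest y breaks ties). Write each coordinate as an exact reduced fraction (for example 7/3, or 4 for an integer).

Clipped polygon: [(2,2) (28/5,2) (17,31/6) (17,15) (2,15)]

1. After x ≥ 1: [(2,1) (20,6) (18,20) (8,19) (2,16)]
2. After x ≤ 17: [(2,1) (17,31/6) (17,199/10) (8,19) (2,16)]
3. After y ≥ 2: [(2,2) (28/5,2) (17,31/6) (17,199/10) (8,19) (2,16)]
4. After y ≤ 15: [(2,15) (2,2) (28/5,2) (17,31/6) (17,15)]
5. Canonical ring: [(2,2) (28/5,2) (17,31/6) (17,15) (2,15)]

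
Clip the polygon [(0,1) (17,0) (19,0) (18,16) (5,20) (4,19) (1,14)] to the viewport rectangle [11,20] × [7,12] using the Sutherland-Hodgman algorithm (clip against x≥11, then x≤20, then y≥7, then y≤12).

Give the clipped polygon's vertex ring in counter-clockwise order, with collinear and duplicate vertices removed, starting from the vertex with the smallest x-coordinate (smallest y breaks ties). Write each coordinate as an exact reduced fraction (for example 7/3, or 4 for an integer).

Clipped polygon: [(11,7) (297/16,7) (73/4,12) (11,12)]

1. After x ≥ 11: [(11,6/17) (17,0) (19,0) (18,16) (11,236/13)]
2. After x ≤ 20: [(11,6/17) (17,0) (19,0) (18,16) (11,236/13)]
3. After y ≥ 7: [(11,7) (297/16,7) (18,16) (11,236/13)]
4. After y ≤ 12: [(11,12) (11,7) (297/16,7) (73/4,12)]
5. Canonical ring: [(11,7) (297/16,7) (73/4,12) (11,12)]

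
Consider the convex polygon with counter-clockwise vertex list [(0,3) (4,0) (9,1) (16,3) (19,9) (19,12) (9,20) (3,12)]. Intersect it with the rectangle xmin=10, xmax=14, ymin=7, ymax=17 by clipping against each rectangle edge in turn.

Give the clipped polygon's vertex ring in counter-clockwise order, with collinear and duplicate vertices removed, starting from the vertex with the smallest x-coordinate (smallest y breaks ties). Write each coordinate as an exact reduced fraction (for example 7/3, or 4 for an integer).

1. After x ≥ 10: [(10,9/7) (16,3) (19,9) (19,12) (10,96/5)]
2. After x ≤ 14: [(10,9/7) (14,17/7) (14,16) (10,96/5)]
3. After y ≥ 7: [(10,7) (14,7) (14,16) (10,96/5)]
4. After y ≤ 17: [(10,17) (10,7) (14,7) (14,16) (51/4,17)]
5. Canonical ring: [(10,7) (14,7) (14,16) (51/4,17) (10,17)]

Clipped polygon: [(10,7) (14,7) (14,16) (51/4,17) (10,17)]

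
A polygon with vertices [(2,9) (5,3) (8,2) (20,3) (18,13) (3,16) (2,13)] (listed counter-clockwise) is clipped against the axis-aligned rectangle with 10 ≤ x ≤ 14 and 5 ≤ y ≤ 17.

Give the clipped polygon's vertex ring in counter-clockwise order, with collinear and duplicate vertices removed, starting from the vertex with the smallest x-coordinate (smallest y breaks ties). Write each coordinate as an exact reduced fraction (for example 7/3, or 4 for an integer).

1. After x ≥ 10: [(10,13/6) (20,3) (18,13) (10,73/5)]
2. After x ≤ 14: [(10,13/6) (14,5/2) (14,69/5) (10,73/5)]
3. After y ≥ 5: [(10,5) (14,5) (14,69/5) (10,73/5)]
4. After y ≤ 17: [(10,5) (14,5) (14,69/5) (10,73/5)]
5. Canonical ring: [(10,5) (14,5) (14,69/5) (10,73/5)]

Clipped polygon: [(10,5) (14,5) (14,69/5) (10,73/5)]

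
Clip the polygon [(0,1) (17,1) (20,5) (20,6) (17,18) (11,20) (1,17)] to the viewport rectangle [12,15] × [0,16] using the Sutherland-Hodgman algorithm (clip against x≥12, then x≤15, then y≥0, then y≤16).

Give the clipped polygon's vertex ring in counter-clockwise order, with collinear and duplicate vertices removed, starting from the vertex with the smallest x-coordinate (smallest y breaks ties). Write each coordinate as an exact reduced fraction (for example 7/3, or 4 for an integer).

1. After x ≥ 12: [(12,1) (17,1) (20,5) (20,6) (17,18) (12,59/3)]
2. After x ≤ 15: [(12,1) (15,1) (15,56/3) (12,59/3)]
3. After y ≥ 0: [(12,1) (15,1) (15,56/3) (12,59/3)]
4. After y ≤ 16: [(12,16) (12,1) (15,1) (15,16)]
5. Canonical ring: [(12,1) (15,1) (15,16) (12,16)]

Clipped polygon: [(12,1) (15,1) (15,16) (12,16)]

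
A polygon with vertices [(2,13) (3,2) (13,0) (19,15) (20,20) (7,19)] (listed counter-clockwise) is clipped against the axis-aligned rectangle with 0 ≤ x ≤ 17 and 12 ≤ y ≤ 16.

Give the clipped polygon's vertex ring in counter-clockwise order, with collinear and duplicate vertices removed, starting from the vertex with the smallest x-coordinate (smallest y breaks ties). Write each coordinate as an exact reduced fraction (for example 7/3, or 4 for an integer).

1. After x ≥ 0: [(2,13) (3,2) (13,0) (19,15) (20,20) (7,19)]
2. After x ≤ 17: [(2,13) (3,2) (13,0) (17,10) (17,257/13) (7,19)]
3. After y ≥ 12: [(2,13) (23/11,12) (17,12) (17,257/13) (7,19)]
4. After y ≤ 16: [(9/2,16) (2,13) (23/11,12) (17,12) (17,16)]
5. Canonical ring: [(2,13) (23/11,12) (17,12) (17,16) (9/2,16)]

Clipped polygon: [(2,13) (23/11,12) (17,12) (17,16) (9/2,16)]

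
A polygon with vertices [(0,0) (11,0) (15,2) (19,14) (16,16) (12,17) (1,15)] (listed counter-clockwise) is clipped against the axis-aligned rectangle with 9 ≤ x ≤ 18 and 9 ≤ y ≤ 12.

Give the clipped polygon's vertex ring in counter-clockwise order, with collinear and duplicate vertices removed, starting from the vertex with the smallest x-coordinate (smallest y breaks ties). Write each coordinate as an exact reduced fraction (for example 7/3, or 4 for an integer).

Clipped polygon: [(9,9) (52/3,9) (18,11) (18,12) (9,12)]

1. After x ≥ 9: [(9,0) (11,0) (15,2) (19,14) (16,16) (12,17) (9,181/11)]
2. After x ≤ 18: [(9,0) (11,0) (15,2) (18,11) (18,44/3) (16,16) (12,17) (9,181/11)]
3. After y ≥ 9: [(9,9) (52/3,9) (18,11) (18,44/3) (16,16) (12,17) (9,181/11)]
4. After y ≤ 12: [(9,12) (9,9) (52/3,9) (18,11) (18,12)]
5. Canonical ring: [(9,9) (52/3,9) (18,11) (18,12) (9,12)]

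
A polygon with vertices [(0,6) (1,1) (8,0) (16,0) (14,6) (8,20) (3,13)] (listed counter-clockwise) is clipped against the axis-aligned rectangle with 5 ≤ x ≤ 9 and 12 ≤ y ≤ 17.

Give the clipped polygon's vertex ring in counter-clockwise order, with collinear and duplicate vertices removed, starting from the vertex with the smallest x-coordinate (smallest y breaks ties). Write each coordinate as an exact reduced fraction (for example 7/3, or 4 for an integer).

Clipped polygon: [(5,12) (9,12) (9,17) (41/7,17) (5,79/5)]

1. After x ≥ 5: [(5,3/7) (8,0) (16,0) (14,6) (8,20) (5,79/5)]
2. After x ≤ 9: [(5,3/7) (8,0) (9,0) (9,53/3) (8,20) (5,79/5)]
3. After y ≥ 12: [(5,12) (9,12) (9,53/3) (8,20) (5,79/5)]
4. After y ≤ 17: [(5,12) (9,12) (9,17) (41/7,17) (5,79/5)]
5. Canonical ring: [(5,12) (9,12) (9,17) (41/7,17) (5,79/5)]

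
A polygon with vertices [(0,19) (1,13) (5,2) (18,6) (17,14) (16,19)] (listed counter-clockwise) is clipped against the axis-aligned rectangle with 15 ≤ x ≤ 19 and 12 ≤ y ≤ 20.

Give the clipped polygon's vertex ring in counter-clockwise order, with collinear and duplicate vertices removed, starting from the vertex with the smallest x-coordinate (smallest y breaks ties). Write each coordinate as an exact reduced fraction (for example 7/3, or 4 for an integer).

1. After x ≥ 15: [(15,19) (15,66/13) (18,6) (17,14) (16,19)]
2. After x ≤ 19: [(15,19) (15,66/13) (18,6) (17,14) (16,19)]
3. After y ≥ 12: [(15,19) (15,12) (69/4,12) (17,14) (16,19)]
4. After y ≤ 20: [(15,19) (15,12) (69/4,12) (17,14) (16,19)]
5. Canonical ring: [(15,12) (69/4,12) (17,14) (16,19) (15,19)]

Clipped polygon: [(15,12) (69/4,12) (17,14) (16,19) (15,19)]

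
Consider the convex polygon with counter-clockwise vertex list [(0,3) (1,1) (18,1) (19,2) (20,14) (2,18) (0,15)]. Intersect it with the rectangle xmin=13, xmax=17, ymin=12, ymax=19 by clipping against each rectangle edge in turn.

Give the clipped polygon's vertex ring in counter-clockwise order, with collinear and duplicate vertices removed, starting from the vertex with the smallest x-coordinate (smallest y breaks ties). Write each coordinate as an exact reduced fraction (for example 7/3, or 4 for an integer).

Clipped polygon: [(13,12) (17,12) (17,44/3) (13,140/9)]

1. After x ≥ 13: [(13,1) (18,1) (19,2) (20,14) (13,140/9)]
2. After x ≤ 17: [(13,1) (17,1) (17,44/3) (13,140/9)]
3. After y ≥ 12: [(13,12) (17,12) (17,44/3) (13,140/9)]
4. After y ≤ 19: [(13,12) (17,12) (17,44/3) (13,140/9)]
5. Canonical ring: [(13,12) (17,12) (17,44/3) (13,140/9)]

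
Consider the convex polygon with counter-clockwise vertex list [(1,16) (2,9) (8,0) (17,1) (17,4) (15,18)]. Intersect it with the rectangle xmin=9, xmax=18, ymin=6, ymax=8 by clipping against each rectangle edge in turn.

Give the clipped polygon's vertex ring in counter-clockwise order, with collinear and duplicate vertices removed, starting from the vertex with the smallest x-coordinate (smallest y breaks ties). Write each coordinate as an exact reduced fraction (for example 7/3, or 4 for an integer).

Clipped polygon: [(9,6) (117/7,6) (115/7,8) (9,8)]

1. After x ≥ 9: [(9,120/7) (9,1/9) (17,1) (17,4) (15,18)]
2. After x ≤ 18: [(9,120/7) (9,1/9) (17,1) (17,4) (15,18)]
3. After y ≥ 6: [(9,120/7) (9,6) (117/7,6) (15,18)]
4. After y ≤ 8: [(9,8) (9,6) (117/7,6) (115/7,8)]
5. Canonical ring: [(9,6) (117/7,6) (115/7,8) (9,8)]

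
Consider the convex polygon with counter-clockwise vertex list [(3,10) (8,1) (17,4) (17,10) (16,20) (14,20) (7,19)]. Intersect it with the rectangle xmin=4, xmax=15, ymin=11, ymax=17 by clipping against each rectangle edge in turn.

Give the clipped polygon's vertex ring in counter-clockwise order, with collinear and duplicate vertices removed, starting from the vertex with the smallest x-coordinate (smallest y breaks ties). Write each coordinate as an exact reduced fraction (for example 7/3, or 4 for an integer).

Clipped polygon: [(4,11) (15,11) (15,17) (55/9,17) (4,49/4)]

1. After x ≥ 4: [(4,49/4) (4,41/5) (8,1) (17,4) (17,10) (16,20) (14,20) (7,19)]
2. After x ≤ 15: [(4,49/4) (4,41/5) (8,1) (15,10/3) (15,20) (14,20) (7,19)]
3. After y ≥ 11: [(4,49/4) (4,11) (15,11) (15,20) (14,20) (7,19)]
4. After y ≤ 17: [(55/9,17) (4,49/4) (4,11) (15,11) (15,17)]
5. Canonical ring: [(4,11) (15,11) (15,17) (55/9,17) (4,49/4)]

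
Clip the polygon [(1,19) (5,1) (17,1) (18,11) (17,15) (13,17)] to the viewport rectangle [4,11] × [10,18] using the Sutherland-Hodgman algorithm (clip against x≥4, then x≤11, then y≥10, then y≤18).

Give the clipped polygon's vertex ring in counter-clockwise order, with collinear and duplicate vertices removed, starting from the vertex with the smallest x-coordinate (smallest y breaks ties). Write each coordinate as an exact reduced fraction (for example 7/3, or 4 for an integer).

1. After x ≥ 4: [(4,37/2) (4,11/2) (5,1) (17,1) (18,11) (17,15) (13,17)]
2. After x ≤ 11: [(11,52/3) (4,37/2) (4,11/2) (5,1) (11,1)]
3. After y ≥ 10: [(11,10) (11,52/3) (4,37/2) (4,10)]
4. After y ≤ 18: [(11,10) (11,52/3) (7,18) (4,18) (4,10)]
5. Canonical ring: [(4,10) (11,10) (11,52/3) (7,18) (4,18)]

Clipped polygon: [(4,10) (11,10) (11,52/3) (7,18) (4,18)]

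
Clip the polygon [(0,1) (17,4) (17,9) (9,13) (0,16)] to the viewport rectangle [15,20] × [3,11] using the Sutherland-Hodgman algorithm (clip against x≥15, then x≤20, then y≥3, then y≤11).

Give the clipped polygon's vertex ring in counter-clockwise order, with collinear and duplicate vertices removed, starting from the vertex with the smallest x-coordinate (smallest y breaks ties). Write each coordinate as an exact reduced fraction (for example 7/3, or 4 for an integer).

1. After x ≥ 15: [(15,62/17) (17,4) (17,9) (15,10)]
2. After x ≤ 20: [(15,62/17) (17,4) (17,9) (15,10)]
3. After y ≥ 3: [(15,62/17) (17,4) (17,9) (15,10)]
4. After y ≤ 11: [(15,62/17) (17,4) (17,9) (15,10)]
5. Canonical ring: [(15,62/17) (17,4) (17,9) (15,10)]

Clipped polygon: [(15,62/17) (17,4) (17,9) (15,10)]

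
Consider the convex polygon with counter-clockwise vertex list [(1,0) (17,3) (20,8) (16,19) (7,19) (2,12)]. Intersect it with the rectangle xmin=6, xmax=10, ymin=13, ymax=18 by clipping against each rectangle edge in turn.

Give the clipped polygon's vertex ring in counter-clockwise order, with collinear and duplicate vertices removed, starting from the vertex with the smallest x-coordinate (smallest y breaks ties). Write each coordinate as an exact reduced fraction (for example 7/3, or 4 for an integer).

1. After x ≥ 6: [(6,15/16) (17,3) (20,8) (16,19) (7,19) (6,88/5)]
2. After x ≤ 10: [(6,15/16) (10,27/16) (10,19) (7,19) (6,88/5)]
3. After y ≥ 13: [(6,13) (10,13) (10,19) (7,19) (6,88/5)]
4. After y ≤ 18: [(6,13) (10,13) (10,18) (44/7,18) (6,88/5)]
5. Canonical ring: [(6,13) (10,13) (10,18) (44/7,18) (6,88/5)]

Clipped polygon: [(6,13) (10,13) (10,18) (44/7,18) (6,88/5)]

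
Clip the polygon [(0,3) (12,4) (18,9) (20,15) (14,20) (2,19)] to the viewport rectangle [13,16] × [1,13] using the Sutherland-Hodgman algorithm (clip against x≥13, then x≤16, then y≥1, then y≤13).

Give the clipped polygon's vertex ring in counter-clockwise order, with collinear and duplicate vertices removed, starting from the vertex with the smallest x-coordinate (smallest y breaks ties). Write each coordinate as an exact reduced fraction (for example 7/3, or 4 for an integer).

1. After x ≥ 13: [(13,29/6) (18,9) (20,15) (14,20) (13,239/12)]
2. After x ≤ 16: [(13,29/6) (16,22/3) (16,55/3) (14,20) (13,239/12)]
3. After y ≥ 1: [(13,29/6) (16,22/3) (16,55/3) (14,20) (13,239/12)]
4. After y ≤ 13: [(13,13) (13,29/6) (16,22/3) (16,13)]
5. Canonical ring: [(13,29/6) (16,22/3) (16,13) (13,13)]

Clipped polygon: [(13,29/6) (16,22/3) (16,13) (13,13)]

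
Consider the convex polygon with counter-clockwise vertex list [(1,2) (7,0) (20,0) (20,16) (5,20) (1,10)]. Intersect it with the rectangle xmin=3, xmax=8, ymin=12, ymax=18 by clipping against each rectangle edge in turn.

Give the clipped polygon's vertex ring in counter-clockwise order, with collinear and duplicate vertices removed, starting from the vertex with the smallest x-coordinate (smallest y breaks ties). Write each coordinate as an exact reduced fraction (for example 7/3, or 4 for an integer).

1. After x ≥ 3: [(3,4/3) (7,0) (20,0) (20,16) (5,20) (3,15)]
2. After x ≤ 8: [(3,4/3) (7,0) (8,0) (8,96/5) (5,20) (3,15)]
3. After y ≥ 12: [(3,12) (8,12) (8,96/5) (5,20) (3,15)]
4. After y ≤ 18: [(3,12) (8,12) (8,18) (21/5,18) (3,15)]
5. Canonical ring: [(3,12) (8,12) (8,18) (21/5,18) (3,15)]

Clipped polygon: [(3,12) (8,12) (8,18) (21/5,18) (3,15)]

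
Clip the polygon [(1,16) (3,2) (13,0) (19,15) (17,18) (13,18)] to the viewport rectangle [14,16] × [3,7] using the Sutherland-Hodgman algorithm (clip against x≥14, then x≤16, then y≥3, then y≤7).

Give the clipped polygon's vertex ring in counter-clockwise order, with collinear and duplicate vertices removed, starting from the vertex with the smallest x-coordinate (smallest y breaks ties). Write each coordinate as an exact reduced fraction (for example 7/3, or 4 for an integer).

Clipped polygon: [(14,3) (71/5,3) (79/5,7) (14,7)]

1. After x ≥ 14: [(14,5/2) (19,15) (17,18) (14,18)]
2. After x ≤ 16: [(14,5/2) (16,15/2) (16,18) (14,18)]
3. After y ≥ 3: [(14,3) (71/5,3) (16,15/2) (16,18) (14,18)]
4. After y ≤ 7: [(14,7) (14,3) (71/5,3) (79/5,7)]
5. Canonical ring: [(14,3) (71/5,3) (79/5,7) (14,7)]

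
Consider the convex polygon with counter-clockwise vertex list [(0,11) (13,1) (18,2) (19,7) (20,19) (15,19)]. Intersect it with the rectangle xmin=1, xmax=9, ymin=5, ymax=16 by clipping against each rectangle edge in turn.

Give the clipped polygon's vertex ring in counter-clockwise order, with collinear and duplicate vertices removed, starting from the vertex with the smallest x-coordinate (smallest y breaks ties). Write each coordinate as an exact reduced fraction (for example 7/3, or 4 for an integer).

Clipped polygon: [(1,133/13) (39/5,5) (9,5) (9,79/5) (1,173/15)]

1. After x ≥ 1: [(1,173/15) (1,133/13) (13,1) (18,2) (19,7) (20,19) (15,19)]
2. After x ≤ 9: [(9,79/5) (1,173/15) (1,133/13) (9,53/13)]
3. After y ≥ 5: [(9,5) (9,79/5) (1,173/15) (1,133/13) (39/5,5)]
4. After y ≤ 16: [(9,5) (9,79/5) (1,173/15) (1,133/13) (39/5,5)]
5. Canonical ring: [(1,133/13) (39/5,5) (9,5) (9,79/5) (1,173/15)]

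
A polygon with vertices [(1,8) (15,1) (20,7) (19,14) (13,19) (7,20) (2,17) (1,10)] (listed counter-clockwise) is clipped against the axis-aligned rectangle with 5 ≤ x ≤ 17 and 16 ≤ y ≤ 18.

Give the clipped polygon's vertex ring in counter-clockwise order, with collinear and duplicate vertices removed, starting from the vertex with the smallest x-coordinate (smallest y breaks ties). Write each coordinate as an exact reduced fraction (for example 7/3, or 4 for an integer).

Clipped polygon: [(5,16) (83/5,16) (71/5,18) (5,18)]

1. After x ≥ 5: [(5,6) (15,1) (20,7) (19,14) (13,19) (7,20) (5,94/5)]
2. After x ≤ 17: [(5,6) (15,1) (17,17/5) (17,47/3) (13,19) (7,20) (5,94/5)]
3. After y ≥ 16: [(5,16) (83/5,16) (13,19) (7,20) (5,94/5)]
4. After y ≤ 18: [(5,18) (5,16) (83/5,16) (71/5,18)]
5. Canonical ring: [(5,16) (83/5,16) (71/5,18) (5,18)]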